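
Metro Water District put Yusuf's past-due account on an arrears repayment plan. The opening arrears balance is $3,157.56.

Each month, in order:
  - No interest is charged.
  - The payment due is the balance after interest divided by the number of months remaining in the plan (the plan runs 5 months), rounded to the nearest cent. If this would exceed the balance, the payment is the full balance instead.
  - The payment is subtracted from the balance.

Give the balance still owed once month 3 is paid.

Month 1: $3,157.56 − $631.51 → $2,526.05
Month 2: $2,526.05 − $631.51 → $1,894.54
Month 3: $1,894.54 − $631.51 → $1,263.03

$1,263.03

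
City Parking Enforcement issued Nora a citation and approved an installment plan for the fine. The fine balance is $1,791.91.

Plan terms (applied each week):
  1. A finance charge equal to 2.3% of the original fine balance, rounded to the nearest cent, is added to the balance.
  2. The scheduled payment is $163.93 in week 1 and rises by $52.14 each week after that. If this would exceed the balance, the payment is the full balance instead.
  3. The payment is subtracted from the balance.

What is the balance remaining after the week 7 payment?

$0.00

Week 1: opening $1,791.91; interest $41.21 → $1,833.12; payment $163.93; balance $1,669.19
Week 2: opening $1,669.19; interest $41.21 → $1,710.40; payment $216.07; balance $1,494.33
Week 3: opening $1,494.33; interest $41.21 → $1,535.54; payment $268.21; balance $1,267.33
Week 4: opening $1,267.33; interest $41.21 → $1,308.54; payment $320.35; balance $988.19
Week 5: opening $988.19; interest $41.21 → $1,029.40; payment $372.49; balance $656.91
Week 6: opening $656.91; interest $41.21 → $698.12; payment $424.63; balance $273.49
Week 7: opening $273.49; interest $41.21 → $314.70; payment $314.70; balance $0.00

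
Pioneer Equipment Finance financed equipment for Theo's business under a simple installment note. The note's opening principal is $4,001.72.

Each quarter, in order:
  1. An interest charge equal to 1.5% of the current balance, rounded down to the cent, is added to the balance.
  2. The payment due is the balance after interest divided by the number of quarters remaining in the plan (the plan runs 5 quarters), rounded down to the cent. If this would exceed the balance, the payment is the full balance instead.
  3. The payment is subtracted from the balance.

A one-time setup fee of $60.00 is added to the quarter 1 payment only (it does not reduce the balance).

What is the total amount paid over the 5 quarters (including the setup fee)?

Quarter 1: $4,001.72 +$60.02 interest = $4,061.74; pay $812.34 (+ $60.00 fee) → $3,249.40
Quarter 2: $3,249.40 +$48.74 interest = $3,298.14; pay $824.53 → $2,473.61
Quarter 3: $2,473.61 +$37.10 interest = $2,510.71; pay $836.90 → $1,673.81
Quarter 4: $1,673.81 +$25.10 interest = $1,698.91; pay $849.45 → $849.46
Quarter 5: $849.46 +$12.74 interest = $862.20; pay $862.20 → $0.00
Total paid: $4,245.42

$4,245.42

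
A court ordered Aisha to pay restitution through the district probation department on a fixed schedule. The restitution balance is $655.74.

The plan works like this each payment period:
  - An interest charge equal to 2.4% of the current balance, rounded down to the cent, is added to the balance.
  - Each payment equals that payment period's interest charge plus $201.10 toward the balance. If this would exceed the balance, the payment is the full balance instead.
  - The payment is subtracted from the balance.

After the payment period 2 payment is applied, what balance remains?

Payment period 1: $655.74 +$15.73 interest = $671.47; pay $216.83 → $454.64
Payment period 2: $454.64 +$10.91 interest = $465.55; pay $212.01 → $253.54

$253.54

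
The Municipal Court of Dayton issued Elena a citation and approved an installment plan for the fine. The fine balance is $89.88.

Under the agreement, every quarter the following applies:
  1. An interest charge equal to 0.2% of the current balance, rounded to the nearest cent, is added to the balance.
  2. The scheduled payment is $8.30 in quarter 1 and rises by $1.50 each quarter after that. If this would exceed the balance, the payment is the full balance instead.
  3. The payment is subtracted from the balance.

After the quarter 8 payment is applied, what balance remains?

$0.00

Quarter 1: opening $89.88; interest $0.18 → $90.06; payment $8.30; balance $81.76
Quarter 2: opening $81.76; interest $0.16 → $81.92; payment $9.80; balance $72.12
Quarter 3: opening $72.12; interest $0.14 → $72.26; payment $11.30; balance $60.96
Quarter 4: opening $60.96; interest $0.12 → $61.08; payment $12.80; balance $48.28
Quarter 5: opening $48.28; interest $0.10 → $48.38; payment $14.30; balance $34.08
Quarter 6: opening $34.08; interest $0.07 → $34.15; payment $15.80; balance $18.35
Quarter 7: opening $18.35; interest $0.04 → $18.39; payment $17.30; balance $1.09
Quarter 8: opening $1.09; interest $0.00 → $1.09; payment $1.09; balance $0.00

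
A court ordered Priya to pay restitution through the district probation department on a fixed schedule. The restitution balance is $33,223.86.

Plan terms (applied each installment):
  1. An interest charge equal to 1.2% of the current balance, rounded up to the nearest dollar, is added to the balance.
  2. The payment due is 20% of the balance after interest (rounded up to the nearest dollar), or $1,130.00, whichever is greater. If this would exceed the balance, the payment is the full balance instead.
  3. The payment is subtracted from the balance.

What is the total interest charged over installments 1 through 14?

Installment 1: opening $33,223.86; interest $399.00 → $33,622.86; payment $6,725.00; balance $26,897.86
Installment 2: opening $26,897.86; interest $323.00 → $27,220.86; payment $5,445.00; balance $21,775.86
Installment 3: opening $21,775.86; interest $262.00 → $22,037.86; payment $4,408.00; balance $17,629.86
Installment 4: opening $17,629.86; interest $212.00 → $17,841.86; payment $3,569.00; balance $14,272.86
Installment 5: opening $14,272.86; interest $172.00 → $14,444.86; payment $2,889.00; balance $11,555.86
Installment 6: opening $11,555.86; interest $139.00 → $11,694.86; payment $2,339.00; balance $9,355.86
Installment 7: opening $9,355.86; interest $113.00 → $9,468.86; payment $1,894.00; balance $7,574.86
Installment 8: opening $7,574.86; interest $91.00 → $7,665.86; payment $1,534.00; balance $6,131.86
Installment 9: opening $6,131.86; interest $74.00 → $6,205.86; payment $1,242.00; balance $4,963.86
Installment 10: opening $4,963.86; interest $60.00 → $5,023.86; payment $1,130.00; balance $3,893.86
Installment 11: opening $3,893.86; interest $47.00 → $3,940.86; payment $1,130.00; balance $2,810.86
Installment 12: opening $2,810.86; interest $34.00 → $2,844.86; payment $1,130.00; balance $1,714.86
Installment 13: opening $1,714.86; interest $21.00 → $1,735.86; payment $1,130.00; balance $605.86
Installment 14: opening $605.86; interest $8.00 → $613.86; payment $613.86; balance $0.00
Total interest: $399.00 + $323.00 + $262.00 + $212.00 + $172.00 + $139.00 + $113.00 + $91.00 + $74.00 + $60.00 + $47.00 + $34.00 + $21.00 + $8.00 = $1,955.00

$1,955.00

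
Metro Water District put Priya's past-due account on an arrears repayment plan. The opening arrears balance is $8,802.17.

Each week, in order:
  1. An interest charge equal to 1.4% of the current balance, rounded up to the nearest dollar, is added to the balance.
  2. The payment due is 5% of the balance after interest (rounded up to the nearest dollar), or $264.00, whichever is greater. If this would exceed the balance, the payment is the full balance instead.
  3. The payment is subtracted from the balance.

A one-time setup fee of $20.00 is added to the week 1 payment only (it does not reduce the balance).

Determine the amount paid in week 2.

Week 1: opening $8,802.17; interest $124.00 → $8,926.17; payment $447.00 (+ $20.00 fee); balance $8,479.17
Week 2: opening $8,479.17; interest $119.00 → $8,598.17; payment $430.00; balance $8,168.17

$430.00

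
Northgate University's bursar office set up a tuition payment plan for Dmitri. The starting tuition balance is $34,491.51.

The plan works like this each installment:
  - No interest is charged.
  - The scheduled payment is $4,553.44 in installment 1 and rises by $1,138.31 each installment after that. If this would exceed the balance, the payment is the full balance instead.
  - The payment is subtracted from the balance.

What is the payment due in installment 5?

$9,106.68

Installment 1: opening $34,491.51; payment $4,553.44; balance $29,938.07
Installment 2: opening $29,938.07; payment $5,691.75; balance $24,246.32
Installment 3: opening $24,246.32; payment $6,830.06; balance $17,416.26
Installment 4: opening $17,416.26; payment $7,968.37; balance $9,447.89
Installment 5: opening $9,447.89; payment $9,106.68; balance $341.21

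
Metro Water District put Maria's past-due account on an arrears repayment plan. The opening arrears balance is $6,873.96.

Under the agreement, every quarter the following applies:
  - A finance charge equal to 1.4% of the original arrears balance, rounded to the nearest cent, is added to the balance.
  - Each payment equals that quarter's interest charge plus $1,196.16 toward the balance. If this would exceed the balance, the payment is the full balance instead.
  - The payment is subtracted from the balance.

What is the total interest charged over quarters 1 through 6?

$577.44

Quarter 1: $6,873.96 +$96.24 interest = $6,970.20; pay $1,292.40 → $5,677.80
Quarter 2: $5,677.80 +$96.24 interest = $5,774.04; pay $1,292.40 → $4,481.64
Quarter 3: $4,481.64 +$96.24 interest = $4,577.88; pay $1,292.40 → $3,285.48
Quarter 4: $3,285.48 +$96.24 interest = $3,381.72; pay $1,292.40 → $2,089.32
Quarter 5: $2,089.32 +$96.24 interest = $2,185.56; pay $1,292.40 → $893.16
Quarter 6: $893.16 +$96.24 interest = $989.40; pay $989.40 → $0.00
Total interest: $96.24 + $96.24 + $96.24 + $96.24 + $96.24 + $96.24 = $577.44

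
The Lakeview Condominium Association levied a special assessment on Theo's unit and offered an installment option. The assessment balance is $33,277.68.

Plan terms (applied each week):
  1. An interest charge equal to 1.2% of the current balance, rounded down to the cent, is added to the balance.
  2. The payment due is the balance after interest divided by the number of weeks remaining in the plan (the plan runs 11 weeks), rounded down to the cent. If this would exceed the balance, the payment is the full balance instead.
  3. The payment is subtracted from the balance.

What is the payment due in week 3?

$3,135.46

# | Opening | Interest | Payment | End bal
1 | $33,277.68 | $399.33 | $3,061.54 | $30,615.47
2 | $30,615.47 | $367.38 | $3,098.28 | $27,884.57
3 | $27,884.57 | $334.61 | $3,135.46 | $25,083.72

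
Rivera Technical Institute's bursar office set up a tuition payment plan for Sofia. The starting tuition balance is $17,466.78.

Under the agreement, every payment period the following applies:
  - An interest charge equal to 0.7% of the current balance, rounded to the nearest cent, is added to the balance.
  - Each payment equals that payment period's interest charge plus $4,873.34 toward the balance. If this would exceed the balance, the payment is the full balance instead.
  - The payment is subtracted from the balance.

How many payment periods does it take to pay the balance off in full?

4

Payment period 1: opening $17,466.78; interest $122.27 → $17,589.05; payment $4,995.61; balance $12,593.44
Payment period 2: opening $12,593.44; interest $88.15 → $12,681.59; payment $4,961.49; balance $7,720.10
Payment period 3: opening $7,720.10; interest $54.04 → $7,774.14; payment $4,927.38; balance $2,846.76
Payment period 4: opening $2,846.76; interest $19.93 → $2,866.69; payment $2,866.69; balance $0.00
Balance reaches $0.00 in payment period 4.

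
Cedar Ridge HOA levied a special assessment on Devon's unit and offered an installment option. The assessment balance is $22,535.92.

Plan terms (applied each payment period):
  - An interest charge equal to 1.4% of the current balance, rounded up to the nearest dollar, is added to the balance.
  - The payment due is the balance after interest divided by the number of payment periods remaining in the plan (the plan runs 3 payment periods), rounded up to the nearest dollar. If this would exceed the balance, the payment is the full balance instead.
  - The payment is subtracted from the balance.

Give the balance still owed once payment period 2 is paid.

Payment period 1: $22,535.92 +$316.00 interest = $22,851.92; pay $7,618.00 → $15,233.92
Payment period 2: $15,233.92 +$214.00 interest = $15,447.92; pay $7,724.00 → $7,723.92

$7,723.92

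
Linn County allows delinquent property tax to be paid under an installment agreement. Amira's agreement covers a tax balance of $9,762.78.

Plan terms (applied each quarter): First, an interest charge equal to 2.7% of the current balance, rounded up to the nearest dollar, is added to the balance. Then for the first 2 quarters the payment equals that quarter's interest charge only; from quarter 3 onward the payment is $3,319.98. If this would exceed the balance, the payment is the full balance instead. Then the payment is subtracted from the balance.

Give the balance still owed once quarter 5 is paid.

$345.84

# | Opening | Interest | Payment | End bal
1 | $9,762.78 | $264.00 | $264.00 | $9,762.78
2 | $9,762.78 | $264.00 | $264.00 | $9,762.78
3 | $9,762.78 | $264.00 | $3,319.98 | $6,706.80
4 | $6,706.80 | $182.00 | $3,319.98 | $3,568.82
5 | $3,568.82 | $97.00 | $3,319.98 | $345.84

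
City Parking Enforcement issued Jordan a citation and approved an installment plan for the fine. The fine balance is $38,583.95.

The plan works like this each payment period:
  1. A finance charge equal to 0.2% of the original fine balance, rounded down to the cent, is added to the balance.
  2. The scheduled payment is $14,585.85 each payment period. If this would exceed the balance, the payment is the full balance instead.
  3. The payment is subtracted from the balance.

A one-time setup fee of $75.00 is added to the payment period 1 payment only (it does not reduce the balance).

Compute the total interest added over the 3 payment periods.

$231.48

Payment period 1: $38,583.95 +$77.16 interest = $38,661.11; pay $14,585.85 (+ $75.00 fee) → $24,075.26
Payment period 2: $24,075.26 +$77.16 interest = $24,152.42; pay $14,585.85 → $9,566.57
Payment period 3: $9,566.57 +$77.16 interest = $9,643.73; pay $9,643.73 → $0.00
Total interest: $77.16 + $77.16 + $77.16 = $231.48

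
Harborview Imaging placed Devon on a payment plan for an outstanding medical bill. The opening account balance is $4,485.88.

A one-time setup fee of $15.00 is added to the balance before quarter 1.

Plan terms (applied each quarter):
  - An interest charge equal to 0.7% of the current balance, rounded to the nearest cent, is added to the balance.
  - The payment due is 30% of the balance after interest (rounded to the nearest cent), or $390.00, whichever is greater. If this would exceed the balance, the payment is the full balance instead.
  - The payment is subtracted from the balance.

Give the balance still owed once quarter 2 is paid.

# | Opening | Interest | Payment | End bal
1 | $4,500.88 | $31.51 | $1,359.72 | $3,172.67
2 | $3,172.67 | $22.21 | $958.46 | $2,236.42

$2,236.42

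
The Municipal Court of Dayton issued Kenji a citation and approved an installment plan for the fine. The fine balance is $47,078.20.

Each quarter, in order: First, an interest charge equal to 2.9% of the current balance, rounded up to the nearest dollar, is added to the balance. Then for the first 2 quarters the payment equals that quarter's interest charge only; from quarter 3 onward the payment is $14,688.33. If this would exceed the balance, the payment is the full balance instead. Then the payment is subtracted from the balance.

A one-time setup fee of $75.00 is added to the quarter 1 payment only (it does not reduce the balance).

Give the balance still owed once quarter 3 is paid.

$33,755.87

Quarter 1: $47,078.20 +$1,366.00 interest = $48,444.20; pay $1,366.00 (+ $75.00 fee) → $47,078.20
Quarter 2: $47,078.20 +$1,366.00 interest = $48,444.20; pay $1,366.00 → $47,078.20
Quarter 3: $47,078.20 +$1,366.00 interest = $48,444.20; pay $14,688.33 → $33,755.87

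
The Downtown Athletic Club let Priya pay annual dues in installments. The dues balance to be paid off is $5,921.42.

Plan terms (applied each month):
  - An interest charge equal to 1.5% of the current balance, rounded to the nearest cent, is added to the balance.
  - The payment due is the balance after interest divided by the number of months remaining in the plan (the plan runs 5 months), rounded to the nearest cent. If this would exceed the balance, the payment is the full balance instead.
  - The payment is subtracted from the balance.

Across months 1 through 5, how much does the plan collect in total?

$6,193.26

Month 1: $5,921.42 +$88.82 interest = $6,010.24; pay $1,202.05 → $4,808.19
Month 2: $4,808.19 +$72.12 interest = $4,880.31; pay $1,220.08 → $3,660.23
Month 3: $3,660.23 +$54.90 interest = $3,715.13; pay $1,238.38 → $2,476.75
Month 4: $2,476.75 +$37.15 interest = $2,513.90; pay $1,256.95 → $1,256.95
Month 5: $1,256.95 +$18.85 interest = $1,275.80; pay $1,275.80 → $0.00
Total paid: $6,193.26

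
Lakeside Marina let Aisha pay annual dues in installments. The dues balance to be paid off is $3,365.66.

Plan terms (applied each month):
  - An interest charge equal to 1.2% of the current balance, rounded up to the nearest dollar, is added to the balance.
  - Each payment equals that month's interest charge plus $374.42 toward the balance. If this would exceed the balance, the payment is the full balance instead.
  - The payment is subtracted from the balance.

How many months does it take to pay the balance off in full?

Month 1: $3,365.66 +$41.00 interest = $3,406.66; pay $415.42 → $2,991.24
Month 2: $2,991.24 +$36.00 interest = $3,027.24; pay $410.42 → $2,616.82
Month 3: $2,616.82 +$32.00 interest = $2,648.82; pay $406.42 → $2,242.40
Month 4: $2,242.40 +$27.00 interest = $2,269.40; pay $401.42 → $1,867.98
Month 5: $1,867.98 +$23.00 interest = $1,890.98; pay $397.42 → $1,493.56
Month 6: $1,493.56 +$18.00 interest = $1,511.56; pay $392.42 → $1,119.14
Month 7: $1,119.14 +$14.00 interest = $1,133.14; pay $388.42 → $744.72
Month 8: $744.72 +$9.00 interest = $753.72; pay $383.42 → $370.30
Month 9: $370.30 +$5.00 interest = $375.30; pay $375.30 → $0.00
Balance reaches $0.00 in month 9.

9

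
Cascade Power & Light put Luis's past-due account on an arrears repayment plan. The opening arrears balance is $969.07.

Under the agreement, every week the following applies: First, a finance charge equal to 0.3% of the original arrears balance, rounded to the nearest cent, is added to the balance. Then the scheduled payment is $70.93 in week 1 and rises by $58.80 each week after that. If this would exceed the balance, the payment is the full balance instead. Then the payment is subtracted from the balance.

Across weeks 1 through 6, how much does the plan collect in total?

$986.53

Week 1: opening $969.07; interest $2.91 → $971.98; payment $70.93; balance $901.05
Week 2: opening $901.05; interest $2.91 → $903.96; payment $129.73; balance $774.23
Week 3: opening $774.23; interest $2.91 → $777.14; payment $188.53; balance $588.61
Week 4: opening $588.61; interest $2.91 → $591.52; payment $247.33; balance $344.19
Week 5: opening $344.19; interest $2.91 → $347.10; payment $306.13; balance $40.97
Week 6: opening $40.97; interest $2.91 → $43.88; payment $43.88; balance $0.00
Total paid: $986.53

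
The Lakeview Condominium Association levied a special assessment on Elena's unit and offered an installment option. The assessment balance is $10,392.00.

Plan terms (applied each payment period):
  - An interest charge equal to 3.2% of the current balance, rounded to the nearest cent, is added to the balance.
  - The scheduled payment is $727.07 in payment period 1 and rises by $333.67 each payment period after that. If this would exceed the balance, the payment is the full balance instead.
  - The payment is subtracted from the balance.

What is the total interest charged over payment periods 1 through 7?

$1,662.18

Payment period 1: opening $10,392.00; interest $332.54 → $10,724.54; payment $727.07; balance $9,997.47
Payment period 2: opening $9,997.47; interest $319.92 → $10,317.39; payment $1,060.74; balance $9,256.65
Payment period 3: opening $9,256.65; interest $296.21 → $9,552.86; payment $1,394.41; balance $8,158.45
Payment period 4: opening $8,158.45; interest $261.07 → $8,419.52; payment $1,728.08; balance $6,691.44
Payment period 5: opening $6,691.44; interest $214.13 → $6,905.57; payment $2,061.75; balance $4,843.82
Payment period 6: opening $4,843.82; interest $155.00 → $4,998.82; payment $2,395.42; balance $2,603.40
Payment period 7: opening $2,603.40; interest $83.31 → $2,686.71; payment $2,686.71; balance $0.00
Total interest: $332.54 + $319.92 + $296.21 + $261.07 + $214.13 + $155.00 + $83.31 = $1,662.18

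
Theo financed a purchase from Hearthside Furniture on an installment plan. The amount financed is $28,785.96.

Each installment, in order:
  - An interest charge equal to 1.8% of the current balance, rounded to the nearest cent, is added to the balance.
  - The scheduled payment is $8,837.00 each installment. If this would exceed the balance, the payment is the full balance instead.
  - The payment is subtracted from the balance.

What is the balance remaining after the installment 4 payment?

Installment 1: $28,785.96 +$518.15 interest = $29,304.11; pay $8,837.00 → $20,467.11
Installment 2: $20,467.11 +$368.41 interest = $20,835.52; pay $8,837.00 → $11,998.52
Installment 3: $11,998.52 +$215.97 interest = $12,214.49; pay $8,837.00 → $3,377.49
Installment 4: $3,377.49 +$60.79 interest = $3,438.28; pay $3,438.28 → $0.00

$0.00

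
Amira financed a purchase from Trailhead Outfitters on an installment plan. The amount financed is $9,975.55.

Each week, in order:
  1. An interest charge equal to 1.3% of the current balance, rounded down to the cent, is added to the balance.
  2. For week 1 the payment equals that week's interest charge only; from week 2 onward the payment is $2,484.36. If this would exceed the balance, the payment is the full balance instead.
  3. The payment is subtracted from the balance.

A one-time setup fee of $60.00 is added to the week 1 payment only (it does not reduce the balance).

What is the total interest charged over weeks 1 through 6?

Week 1: $9,975.55 +$129.68 interest = $10,105.23; pay $129.68 (+ $60.00 fee) → $9,975.55
Week 2: $9,975.55 +$129.68 interest = $10,105.23; pay $2,484.36 → $7,620.87
Week 3: $7,620.87 +$99.07 interest = $7,719.94; pay $2,484.36 → $5,235.58
Week 4: $5,235.58 +$68.06 interest = $5,303.64; pay $2,484.36 → $2,819.28
Week 5: $2,819.28 +$36.65 interest = $2,855.93; pay $2,484.36 → $371.57
Week 6: $371.57 +$4.83 interest = $376.40; pay $376.40 → $0.00
Total interest: $129.68 + $129.68 + $99.07 + $68.06 + $36.65 + $4.83 = $467.97

$467.97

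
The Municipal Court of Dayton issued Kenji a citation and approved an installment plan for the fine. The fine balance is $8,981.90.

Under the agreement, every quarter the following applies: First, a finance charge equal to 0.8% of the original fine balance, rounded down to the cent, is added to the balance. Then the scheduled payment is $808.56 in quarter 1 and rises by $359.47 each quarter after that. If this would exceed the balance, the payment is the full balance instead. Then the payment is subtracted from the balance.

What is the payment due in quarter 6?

Quarter 1: $8,981.90 +$71.85 interest = $9,053.75; pay $808.56 → $8,245.19
Quarter 2: $8,245.19 +$71.85 interest = $8,317.04; pay $1,168.03 → $7,149.01
Quarter 3: $7,149.01 +$71.85 interest = $7,220.86; pay $1,527.50 → $5,693.36
Quarter 4: $5,693.36 +$71.85 interest = $5,765.21; pay $1,886.97 → $3,878.24
Quarter 5: $3,878.24 +$71.85 interest = $3,950.09; pay $2,246.44 → $1,703.65
Quarter 6: $1,703.65 +$71.85 interest = $1,775.50; pay $1,775.50 → $0.00

$1,775.50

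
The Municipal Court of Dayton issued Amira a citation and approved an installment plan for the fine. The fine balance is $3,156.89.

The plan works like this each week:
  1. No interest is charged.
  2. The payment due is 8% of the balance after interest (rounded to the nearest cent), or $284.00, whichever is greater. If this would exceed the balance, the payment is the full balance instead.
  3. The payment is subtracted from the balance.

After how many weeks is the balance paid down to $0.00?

# | Opening | Payment | End bal
1 | $3,156.89 | $284.00 | $2,872.89
2 | $2,872.89 | $284.00 | $2,588.89
3 | $2,588.89 | $284.00 | $2,304.89
4 | $2,304.89 | $284.00 | $2,020.89
5 | $2,020.89 | $284.00 | $1,736.89
6 | $1,736.89 | $284.00 | $1,452.89
7 | $1,452.89 | $284.00 | $1,168.89
8 | $1,168.89 | $284.00 | $884.89
9 | $884.89 | $284.00 | $600.89
10 | $600.89 | $284.00 | $316.89
11 | $316.89 | $284.00 | $32.89
12 | $32.89 | $32.89 | $0.00
Balance reaches $0.00 in week 12.

12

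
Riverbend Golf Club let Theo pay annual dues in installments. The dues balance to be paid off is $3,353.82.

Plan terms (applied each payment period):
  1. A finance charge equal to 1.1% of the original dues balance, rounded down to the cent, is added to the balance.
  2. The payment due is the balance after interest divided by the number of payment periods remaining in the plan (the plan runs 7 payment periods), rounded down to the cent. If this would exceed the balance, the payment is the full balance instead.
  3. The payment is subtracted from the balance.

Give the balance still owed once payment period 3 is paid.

$1,991.67

# | Opening | Interest | Payment | End bal
1 | $3,353.82 | $36.89 | $484.38 | $2,906.33
2 | $2,906.33 | $36.89 | $490.53 | $2,452.69
3 | $2,452.69 | $36.89 | $497.91 | $1,991.67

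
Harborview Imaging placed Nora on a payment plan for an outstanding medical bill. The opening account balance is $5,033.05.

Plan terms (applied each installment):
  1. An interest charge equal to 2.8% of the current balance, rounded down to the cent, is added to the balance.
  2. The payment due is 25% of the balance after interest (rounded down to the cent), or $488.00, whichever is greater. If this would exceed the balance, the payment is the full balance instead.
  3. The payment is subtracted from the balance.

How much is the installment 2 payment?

$997.28

# | Opening | Interest | Payment | End bal
1 | $5,033.05 | $140.92 | $1,293.49 | $3,880.48
2 | $3,880.48 | $108.65 | $997.28 | $2,991.85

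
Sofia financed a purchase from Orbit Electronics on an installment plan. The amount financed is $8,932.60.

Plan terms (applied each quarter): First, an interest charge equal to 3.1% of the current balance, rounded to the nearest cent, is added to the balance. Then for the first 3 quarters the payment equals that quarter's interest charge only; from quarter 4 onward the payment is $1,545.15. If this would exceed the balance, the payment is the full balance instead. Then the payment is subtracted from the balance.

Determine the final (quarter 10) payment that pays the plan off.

$730.44

Quarter 1: opening $8,932.60; interest $276.91 → $9,209.51; payment $276.91; balance $8,932.60
Quarter 2: opening $8,932.60; interest $276.91 → $9,209.51; payment $276.91; balance $8,932.60
Quarter 3: opening $8,932.60; interest $276.91 → $9,209.51; payment $276.91; balance $8,932.60
Quarter 4: opening $8,932.60; interest $276.91 → $9,209.51; payment $1,545.15; balance $7,664.36
Quarter 5: opening $7,664.36; interest $237.60 → $7,901.96; payment $1,545.15; balance $6,356.81
Quarter 6: opening $6,356.81; interest $197.06 → $6,553.87; payment $1,545.15; balance $5,008.72
Quarter 7: opening $5,008.72; interest $155.27 → $5,163.99; payment $1,545.15; balance $3,618.84
Quarter 8: opening $3,618.84; interest $112.18 → $3,731.02; payment $1,545.15; balance $2,185.87
Quarter 9: opening $2,185.87; interest $67.76 → $2,253.63; payment $1,545.15; balance $708.48
Quarter 10: opening $708.48; interest $21.96 → $730.44; payment $730.44; balance $0.00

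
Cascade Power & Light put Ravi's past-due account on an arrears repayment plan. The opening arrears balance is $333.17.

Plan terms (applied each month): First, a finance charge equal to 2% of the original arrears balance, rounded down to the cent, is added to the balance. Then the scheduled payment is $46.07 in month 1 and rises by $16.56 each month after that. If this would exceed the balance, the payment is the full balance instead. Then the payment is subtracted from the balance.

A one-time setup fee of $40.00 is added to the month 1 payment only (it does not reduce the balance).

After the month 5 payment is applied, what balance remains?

Month 1: opening $333.17; interest $6.66 → $339.83; payment $46.07 (+ $40.00 fee); balance $293.76
Month 2: opening $293.76; interest $6.66 → $300.42; payment $62.63; balance $237.79
Month 3: opening $237.79; interest $6.66 → $244.45; payment $79.19; balance $165.26
Month 4: opening $165.26; interest $6.66 → $171.92; payment $95.75; balance $76.17
Month 5: opening $76.17; interest $6.66 → $82.83; payment $82.83; balance $0.00

$0.00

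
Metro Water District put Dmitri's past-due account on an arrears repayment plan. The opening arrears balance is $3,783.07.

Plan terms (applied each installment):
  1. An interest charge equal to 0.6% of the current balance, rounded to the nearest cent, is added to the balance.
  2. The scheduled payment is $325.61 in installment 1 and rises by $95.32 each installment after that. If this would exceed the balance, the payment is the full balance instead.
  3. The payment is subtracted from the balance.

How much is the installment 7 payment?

$499.81

Installment 1: opening $3,783.07; interest $22.70 → $3,805.77; payment $325.61; balance $3,480.16
Installment 2: opening $3,480.16; interest $20.88 → $3,501.04; payment $420.93; balance $3,080.11
Installment 3: opening $3,080.11; interest $18.48 → $3,098.59; payment $516.25; balance $2,582.34
Installment 4: opening $2,582.34; interest $15.49 → $2,597.83; payment $611.57; balance $1,986.26
Installment 5: opening $1,986.26; interest $11.92 → $1,998.18; payment $706.89; balance $1,291.29
Installment 6: opening $1,291.29; interest $7.75 → $1,299.04; payment $802.21; balance $496.83
Installment 7: opening $496.83; interest $2.98 → $499.81; payment $499.81; balance $0.00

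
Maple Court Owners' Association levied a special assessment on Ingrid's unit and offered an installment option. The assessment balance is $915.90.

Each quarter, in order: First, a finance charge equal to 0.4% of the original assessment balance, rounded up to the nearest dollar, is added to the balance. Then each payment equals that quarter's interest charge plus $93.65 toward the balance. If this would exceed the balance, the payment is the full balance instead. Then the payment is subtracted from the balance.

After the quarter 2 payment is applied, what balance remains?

$728.60

Quarter 1: opening $915.90; interest $4.00 → $919.90; payment $97.65; balance $822.25
Quarter 2: opening $822.25; interest $4.00 → $826.25; payment $97.65; balance $728.60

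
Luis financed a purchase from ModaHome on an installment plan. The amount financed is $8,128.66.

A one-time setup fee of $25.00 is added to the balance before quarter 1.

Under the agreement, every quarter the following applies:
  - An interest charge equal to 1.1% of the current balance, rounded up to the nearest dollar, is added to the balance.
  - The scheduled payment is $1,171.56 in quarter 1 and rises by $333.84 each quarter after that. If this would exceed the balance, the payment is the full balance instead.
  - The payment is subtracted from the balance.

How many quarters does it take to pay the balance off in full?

Quarter 1: $8,153.66 +$90.00 interest = $8,243.66; pay $1,171.56 → $7,072.10
Quarter 2: $7,072.10 +$78.00 interest = $7,150.10; pay $1,505.40 → $5,644.70
Quarter 3: $5,644.70 +$63.00 interest = $5,707.70; pay $1,839.24 → $3,868.46
Quarter 4: $3,868.46 +$43.00 interest = $3,911.46; pay $2,173.08 → $1,738.38
Quarter 5: $1,738.38 +$20.00 interest = $1,758.38; pay $1,758.38 → $0.00
Balance reaches $0.00 in quarter 5.

5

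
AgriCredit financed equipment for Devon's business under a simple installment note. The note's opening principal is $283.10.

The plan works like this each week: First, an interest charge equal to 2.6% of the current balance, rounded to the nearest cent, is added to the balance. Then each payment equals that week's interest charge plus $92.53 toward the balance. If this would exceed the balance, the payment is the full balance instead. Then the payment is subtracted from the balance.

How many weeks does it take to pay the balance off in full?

4

Week 1: opening $283.10; interest $7.36 → $290.46; payment $99.89; balance $190.57
Week 2: opening $190.57; interest $4.95 → $195.52; payment $97.48; balance $98.04
Week 3: opening $98.04; interest $2.55 → $100.59; payment $95.08; balance $5.51
Week 4: opening $5.51; interest $0.14 → $5.65; payment $5.65; balance $0.00
Balance reaches $0.00 in week 4.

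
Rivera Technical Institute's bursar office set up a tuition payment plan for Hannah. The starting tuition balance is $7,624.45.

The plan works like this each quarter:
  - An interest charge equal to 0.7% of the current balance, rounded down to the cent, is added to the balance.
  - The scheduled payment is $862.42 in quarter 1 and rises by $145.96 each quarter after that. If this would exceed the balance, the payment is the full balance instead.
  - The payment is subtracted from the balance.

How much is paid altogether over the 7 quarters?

# | Opening | Interest | Payment | End bal
1 | $7,624.45 | $53.37 | $862.42 | $6,815.40
2 | $6,815.40 | $47.70 | $1,008.38 | $5,854.72
3 | $5,854.72 | $40.98 | $1,154.34 | $4,741.36
4 | $4,741.36 | $33.18 | $1,300.30 | $3,474.24
5 | $3,474.24 | $24.31 | $1,446.26 | $2,052.29
6 | $2,052.29 | $14.36 | $1,592.22 | $474.43
7 | $474.43 | $3.32 | $477.75 | $0.00
Total paid: $7,841.67

$7,841.67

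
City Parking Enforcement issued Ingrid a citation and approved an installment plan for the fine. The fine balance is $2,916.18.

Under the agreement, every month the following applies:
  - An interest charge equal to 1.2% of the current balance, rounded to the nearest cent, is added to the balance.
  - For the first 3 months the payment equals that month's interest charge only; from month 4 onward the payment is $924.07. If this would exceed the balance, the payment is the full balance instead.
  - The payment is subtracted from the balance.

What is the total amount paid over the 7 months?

$3,096.60

Month 1: $2,916.18 +$34.99 interest = $2,951.17; pay $34.99 → $2,916.18
Month 2: $2,916.18 +$34.99 interest = $2,951.17; pay $34.99 → $2,916.18
Month 3: $2,916.18 +$34.99 interest = $2,951.17; pay $34.99 → $2,916.18
Month 4: $2,916.18 +$34.99 interest = $2,951.17; pay $924.07 → $2,027.10
Month 5: $2,027.10 +$24.33 interest = $2,051.43; pay $924.07 → $1,127.36
Month 6: $1,127.36 +$13.53 interest = $1,140.89; pay $924.07 → $216.82
Month 7: $216.82 +$2.60 interest = $219.42; pay $219.42 → $0.00
Total paid: $3,096.60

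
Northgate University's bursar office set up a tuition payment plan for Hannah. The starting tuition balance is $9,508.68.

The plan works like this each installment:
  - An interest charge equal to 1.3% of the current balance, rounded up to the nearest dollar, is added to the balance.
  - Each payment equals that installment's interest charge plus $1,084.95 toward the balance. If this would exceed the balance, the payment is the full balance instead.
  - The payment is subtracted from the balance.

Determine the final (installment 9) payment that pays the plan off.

$840.08

Installment 1: opening $9,508.68; interest $124.00 → $9,632.68; payment $1,208.95; balance $8,423.73
Installment 2: opening $8,423.73; interest $110.00 → $8,533.73; payment $1,194.95; balance $7,338.78
Installment 3: opening $7,338.78; interest $96.00 → $7,434.78; payment $1,180.95; balance $6,253.83
Installment 4: opening $6,253.83; interest $82.00 → $6,335.83; payment $1,166.95; balance $5,168.88
Installment 5: opening $5,168.88; interest $68.00 → $5,236.88; payment $1,152.95; balance $4,083.93
Installment 6: opening $4,083.93; interest $54.00 → $4,137.93; payment $1,138.95; balance $2,998.98
Installment 7: opening $2,998.98; interest $39.00 → $3,037.98; payment $1,123.95; balance $1,914.03
Installment 8: opening $1,914.03; interest $25.00 → $1,939.03; payment $1,109.95; balance $829.08
Installment 9: opening $829.08; interest $11.00 → $840.08; payment $840.08; balance $0.00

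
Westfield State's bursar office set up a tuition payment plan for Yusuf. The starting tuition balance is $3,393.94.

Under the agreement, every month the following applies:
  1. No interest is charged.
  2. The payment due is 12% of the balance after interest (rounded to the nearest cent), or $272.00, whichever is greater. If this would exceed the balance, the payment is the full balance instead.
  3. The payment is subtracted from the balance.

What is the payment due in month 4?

Month 1: $3,393.94 − $407.27 → $2,986.67
Month 2: $2,986.67 − $358.40 → $2,628.27
Month 3: $2,628.27 − $315.39 → $2,312.88
Month 4: $2,312.88 − $277.55 → $2,035.33

$277.55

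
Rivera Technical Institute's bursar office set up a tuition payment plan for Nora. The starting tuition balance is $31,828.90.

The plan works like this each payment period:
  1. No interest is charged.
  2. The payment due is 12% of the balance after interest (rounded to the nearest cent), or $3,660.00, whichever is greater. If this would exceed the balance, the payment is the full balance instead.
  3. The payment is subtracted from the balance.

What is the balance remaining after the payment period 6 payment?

Payment period 1: $31,828.90 − $3,819.47 → $28,009.43
Payment period 2: $28,009.43 − $3,660.00 → $24,349.43
Payment period 3: $24,349.43 − $3,660.00 → $20,689.43
Payment period 4: $20,689.43 − $3,660.00 → $17,029.43
Payment period 5: $17,029.43 − $3,660.00 → $13,369.43
Payment period 6: $13,369.43 − $3,660.00 → $9,709.43

$9,709.43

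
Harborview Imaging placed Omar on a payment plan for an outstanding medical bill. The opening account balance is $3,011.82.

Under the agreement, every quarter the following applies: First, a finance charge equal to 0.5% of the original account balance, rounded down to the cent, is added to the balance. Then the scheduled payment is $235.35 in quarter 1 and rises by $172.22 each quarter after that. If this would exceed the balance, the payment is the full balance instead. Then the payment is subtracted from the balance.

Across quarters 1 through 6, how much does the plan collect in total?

# | Opening | Interest | Payment | End bal
1 | $3,011.82 | $15.05 | $235.35 | $2,791.52
2 | $2,791.52 | $15.05 | $407.57 | $2,399.00
3 | $2,399.00 | $15.05 | $579.79 | $1,834.26
4 | $1,834.26 | $15.05 | $752.01 | $1,097.30
5 | $1,097.30 | $15.05 | $924.23 | $188.12
6 | $188.12 | $15.05 | $203.17 | $0.00
Total paid: $3,102.12

$3,102.12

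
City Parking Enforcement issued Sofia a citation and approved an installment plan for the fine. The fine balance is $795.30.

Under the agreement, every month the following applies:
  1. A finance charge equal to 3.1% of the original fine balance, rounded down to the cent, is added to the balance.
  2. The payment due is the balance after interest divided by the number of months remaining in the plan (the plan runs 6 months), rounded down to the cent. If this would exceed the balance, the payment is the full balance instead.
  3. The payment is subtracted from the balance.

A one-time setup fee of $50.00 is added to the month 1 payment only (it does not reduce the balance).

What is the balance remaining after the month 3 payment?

Month 1: opening $795.30; interest $24.65 → $819.95; payment $136.65 (+ $50.00 fee); balance $683.30
Month 2: opening $683.30; interest $24.65 → $707.95; payment $141.59; balance $566.36
Month 3: opening $566.36; interest $24.65 → $591.01; payment $147.75; balance $443.26

$443.26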